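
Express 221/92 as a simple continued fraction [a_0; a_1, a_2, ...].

Run the Euclidean algorithm on 221 and 92; the successive quotients are the partial quotients a_0, a_1, ... (each step inverts the fractional part left over by the previous one):
  221 = 2*92 + 37, so a_0 = 2.
  92 = 2*37 + 18, so a_1 = 2.
  37 = 2*18 + 1, so a_2 = 2.
  18 = 18*1 + 0, so a_3 = 18.
The remainder reaches 0 after 4 divisions, so the expansion has 4 partial quotients, read off in order.

[2; 2, 2, 18]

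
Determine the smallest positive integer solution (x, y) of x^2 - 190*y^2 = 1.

First expand sqrt(190) as a continued fraction. With x_i = (sqrt(190) + m_i)/d_i and (m_0, d_0) = (0, 1): a_0 = floor(sqrt(190)) = 13, since 13^2 = 169 <= 190 < 196 = 14^2.
Iterate m_{i+1} = d_i*a_i - m_i, d_{i+1} = (190 - m_{i+1}^2)/d_i, a_{i+1} = floor((a_0 + m_{i+1})/d_{i+1}):
  m_1 = 1*13 - 0 = 13, d_1 = (190 - 13^2)/1 = 21/1 = 21, a_1 = floor((13 + 13)/21) = 1.
  m_2 = 21*1 - 13 = 8, d_2 = (190 - 8^2)/21 = 126/21 = 6, a_2 = floor((13 + 8)/6) = 3.
  m_3 = 6*3 - 8 = 10, d_3 = (190 - 10^2)/6 = 90/6 = 15, a_3 = floor((13 + 10)/15) = 1.
  m_4 = 15*1 - 10 = 5, d_4 = (190 - 5^2)/15 = 165/15 = 11, a_4 = floor((13 + 5)/11) = 1.
  m_5 = 11*1 - 5 = 6, d_5 = (190 - 6^2)/11 = 154/11 = 14, a_5 = floor((13 + 6)/14) = 1.
  m_6 = 14*1 - 6 = 8, d_6 = (190 - 8^2)/14 = 126/14 = 9, a_6 = floor((13 + 8)/9) = 2.
  m_7 = 9*2 - 8 = 10, d_7 = (190 - 10^2)/9 = 90/9 = 10, a_7 = floor((13 + 10)/10) = 2.
  m_8 = 10*2 - 10 = 10, d_8 = (190 - 10^2)/10 = 90/10 = 9, a_8 = floor((13 + 10)/9) = 2.
  m_9 = 9*2 - 10 = 8, d_9 = (190 - 8^2)/9 = 126/9 = 14, a_9 = floor((13 + 8)/14) = 1.
  m_10 = 14*1 - 8 = 6, d_10 = (190 - 6^2)/14 = 154/14 = 11, a_10 = floor((13 + 6)/11) = 1.
  m_11 = 11*1 - 6 = 5, d_11 = (190 - 5^2)/11 = 165/11 = 15, a_11 = floor((13 + 5)/15) = 1.
  m_12 = 15*1 - 5 = 10, d_12 = (190 - 10^2)/15 = 90/15 = 6, a_12 = floor((13 + 10)/6) = 3.
  m_13 = 6*3 - 10 = 8, d_13 = (190 - 8^2)/6 = 126/6 = 21, a_13 = floor((13 + 8)/21) = 1.
  m_14 = 21*1 - 8 = 13, d_14 = (190 - 13^2)/21 = 21/21 = 1, a_14 = floor((13 + 13)/1) = 26.
  m_15 = 1*26 - 13 = 13, d_15 = (190 - 13^2)/1 = 21/1 = 21: (m_15, d_15) = (m_1, d_1) = (13, 21), so from here the quotients repeat a_1, ..., a_14; the period length is 14.
So sqrt(190) = [13; (1, 3, 1, 1, 1, 2, 2, 2, 1, 1, 1, 3, 1, 26)] with period length k = 14.
k is even, so the fundamental solution of x^2 - 190y^2 = 1 is (p_{k-1}, q_{k-1}) = (p_13, q_13); compute convergents through index 13.
Convergents (p_i = a_i*p_{i-1} + p_{i-2}, q_i = a_i*q_{i-1} + q_{i-2} with p_{-2}=0, p_{-1}=1, q_{-2}=1, q_{-1}=0):
  i=0: a_0=13, p_0 = 13*1 + 0 = 13, q_0 = 13*0 + 1 = 1.
  i=1: a_1=1, p_1 = 1*13 + 1 = 14, q_1 = 1*1 + 0 = 1.
  i=2: a_2=3, p_2 = 3*14 + 13 = 55, q_2 = 3*1 + 1 = 4.
  i=3: a_3=1, p_3 = 1*55 + 14 = 69, q_3 = 1*4 + 1 = 5.
  i=4: a_4=1, p_4 = 1*69 + 55 = 124, q_4 = 1*5 + 4 = 9.
  i=5: a_5=1, p_5 = 1*124 + 69 = 193, q_5 = 1*9 + 5 = 14.
  i=6: a_6=2, p_6 = 2*193 + 124 = 510, q_6 = 2*14 + 9 = 37.
  i=7: a_7=2, p_7 = 2*510 + 193 = 1213, q_7 = 2*37 + 14 = 88.
  i=8: a_8=2, p_8 = 2*1213 + 510 = 2936, q_8 = 2*88 + 37 = 213.
  i=9: a_9=1, p_9 = 1*2936 + 1213 = 4149, q_9 = 1*213 + 88 = 301.
  i=10: a_10=1, p_10 = 1*4149 + 2936 = 7085, q_10 = 1*301 + 213 = 514.
  i=11: a_11=1, p_11 = 1*7085 + 4149 = 11234, q_11 = 1*514 + 301 = 815.
  i=12: a_12=3, p_12 = 3*11234 + 7085 = 40787, q_12 = 3*815 + 514 = 2959.
  i=13: a_13=1, p_13 = 1*40787 + 11234 = 52021, q_13 = 1*2959 + 815 = 3774.
Check: 52021^2 - 190*3774^2 = 2706184441 - 2706184440 = 1, so (x, y) = (52021, 3774) solves the equation, and by the theorem it is the least positive solution.

(x, y) = (52021, 3774)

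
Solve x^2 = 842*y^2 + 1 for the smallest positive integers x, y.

First expand sqrt(842) as a continued fraction. With x_i = (sqrt(842) + m_i)/d_i and (m_0, d_0) = (0, 1): a_0 = floor(sqrt(842)) = 29, since 29^2 = 841 <= 842 < 900 = 30^2.
Iterate m_{i+1} = d_i*a_i - m_i, d_{i+1} = (842 - m_{i+1}^2)/d_i, a_{i+1} = floor((a_0 + m_{i+1})/d_{i+1}):
  m_1 = 1*29 - 0 = 29, d_1 = (842 - 29^2)/1 = 1/1 = 1, a_1 = floor((29 + 29)/1) = 58.
  m_2 = 1*58 - 29 = 29, d_2 = (842 - 29^2)/1 = 1/1 = 1: (m_2, d_2) = (m_1, d_1) = (29, 1), so from here the quotient a_1 repeats; the period length is 1.
So sqrt(842) = [29; (58)] with period length k = 1.
k is odd, so (p_{k-1}, q_{k-1}) only solves x^2 - 842y^2 = -1 and the fundamental solution of x^2 - 842y^2 = 1 is (p_{2k-1}, q_{2k-1}) = (p_1, q_1); compute convergents through index 1, running through the period twice.
Convergents (p_i = a_i*p_{i-1} + p_{i-2}, q_i = a_i*q_{i-1} + q_{i-2} with p_{-2}=0, p_{-1}=1, q_{-2}=1, q_{-1}=0):
  i=0: a_0=29, p_0 = 29*1 + 0 = 29, q_0 = 29*0 + 1 = 1.
  i=1: a_1=58, p_1 = 58*29 + 1 = 1683, q_1 = 58*1 + 0 = 58.
Indeed p_0^2 - 842*q_0^2 = 841 - 842 = -1, not +1.
Check: 1683^2 - 842*58^2 = 2832489 - 2832488 = 1, so (x, y) = (1683, 58) solves the equation, and by the theorem it is the least positive solution.

(x, y) = (1683, 58)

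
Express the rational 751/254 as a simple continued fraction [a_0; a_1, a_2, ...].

[2; 1, 22, 11]

Run the Euclidean algorithm on 751 and 254; the successive quotients are the partial quotients a_0, a_1, ... (each step inverts the fractional part left over by the previous one):
  751 = 2*254 + 243, so a_0 = 2.
  254 = 1*243 + 11, so a_1 = 1.
  243 = 22*11 + 1, so a_2 = 22.
  11 = 11*1 + 0, so a_3 = 11.
The remainder reaches 0 after 4 divisions, so the expansion has 4 partial quotients, read off in order.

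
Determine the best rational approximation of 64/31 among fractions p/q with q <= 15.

Expand x = 64/31 as a continued fraction with the Euclidean algorithm:
  64 = 2*31 + 2, so a_0 = 2.
  31 = 15*2 + 1, so a_1 = 15.
  2 = 2*1 + 0, so a_2 = 2.
so x = [2; 15, 2].
Convergents (p_i = a_i*p_{i-1} + p_{i-2}, q_i = a_i*q_{i-1} + q_{i-2} with p_{-2}=0, p_{-1}=1, q_{-2}=1, q_{-1}=0), until the denominator exceeds 15:
  i=0: a_0=2, p_0 = 2*1 + 0 = 2, q_0 = 2*0 + 1 = 1.
  i=1: a_1=15, p_1 = 15*2 + 1 = 31, q_1 = 15*1 + 0 = 15.
  i=2: a_2=2, p_2 = 2*31 + 2 = 64, q_2 = 2*15 + 1 = 31.
q_2 = 31 > 15, so the last convergent with denominator <= 15 is p_1/q_1 = 31/15.
The closest fraction with denominator <= 15 is either p_1/q_1 or the intermediate fraction (k*p_1 + p_0)/(k*q_1 + q_0) with the largest k >= 1 whose denominator stays <= 15; these approach x as k grows, and every other convergent or intermediate fraction in range is farther away.
Largest k: floor((15 - q_0)/q_1) = floor((15 - 1)/15) = 0.
Since k = 0, no intermediate fraction beyond p_1/q_1 has denominator <= 15, so the convergent 31/15 is the closest (its error is |64*15 - 31*31|/(31*15) = 1/465).

31/15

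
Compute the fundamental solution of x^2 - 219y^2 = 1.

(x, y) = (74, 5)

First expand sqrt(219) as a continued fraction. With x_i = (sqrt(219) + m_i)/d_i and (m_0, d_0) = (0, 1): a_0 = floor(sqrt(219)) = 14, since 14^2 = 196 <= 219 < 225 = 15^2.
Iterate m_{i+1} = d_i*a_i - m_i, d_{i+1} = (219 - m_{i+1}^2)/d_i, a_{i+1} = floor((a_0 + m_{i+1})/d_{i+1}):
  m_1 = 1*14 - 0 = 14, d_1 = (219 - 14^2)/1 = 23/1 = 23, a_1 = floor((14 + 14)/23) = 1.
  m_2 = 23*1 - 14 = 9, d_2 = (219 - 9^2)/23 = 138/23 = 6, a_2 = floor((14 + 9)/6) = 3.
  m_3 = 6*3 - 9 = 9, d_3 = (219 - 9^2)/6 = 138/6 = 23, a_3 = floor((14 + 9)/23) = 1.
  m_4 = 23*1 - 9 = 14, d_4 = (219 - 14^2)/23 = 23/23 = 1, a_4 = floor((14 + 14)/1) = 28.
  m_5 = 1*28 - 14 = 14, d_5 = (219 - 14^2)/1 = 23/1 = 23: (m_5, d_5) = (m_1, d_1) = (14, 23), so from here the quotients repeat a_1, ..., a_4; the period length is 4.
So sqrt(219) = [14; (1, 3, 1, 28)] with period length k = 4.
k is even, so the fundamental solution of x^2 - 219y^2 = 1 is (p_{k-1}, q_{k-1}) = (p_3, q_3); compute convergents through index 3.
Convergents (p_i = a_i*p_{i-1} + p_{i-2}, q_i = a_i*q_{i-1} + q_{i-2} with p_{-2}=0, p_{-1}=1, q_{-2}=1, q_{-1}=0):
  i=0: a_0=14, p_0 = 14*1 + 0 = 14, q_0 = 14*0 + 1 = 1.
  i=1: a_1=1, p_1 = 1*14 + 1 = 15, q_1 = 1*1 + 0 = 1.
  i=2: a_2=3, p_2 = 3*15 + 14 = 59, q_2 = 3*1 + 1 = 4.
  i=3: a_3=1, p_3 = 1*59 + 15 = 74, q_3 = 1*4 + 1 = 5.
Check: 74^2 - 219*5^2 = 5476 - 5475 = 1, so (x, y) = (74, 5) solves the equation, and by the theorem it is the least positive solution.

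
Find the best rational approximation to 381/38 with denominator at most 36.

361/36

Expand x = 381/38 as a continued fraction with the Euclidean algorithm:
  381 = 10*38 + 1, so a_0 = 10.
  38 = 38*1 + 0, so a_1 = 38.
so x = [10; 38].
Convergents (p_i = a_i*p_{i-1} + p_{i-2}, q_i = a_i*q_{i-1} + q_{i-2} with p_{-2}=0, p_{-1}=1, q_{-2}=1, q_{-1}=0), until the denominator exceeds 36:
  i=0: a_0=10, p_0 = 10*1 + 0 = 10, q_0 = 10*0 + 1 = 1.
  i=1: a_1=38, p_1 = 38*10 + 1 = 381, q_1 = 38*1 + 0 = 38.
q_1 = 38 > 36, so the last convergent with denominator <= 36 is p_0/q_0 = 10/1.
The closest fraction with denominator <= 36 is either p_0/q_0 or the intermediate fraction (k*p_0 + p_{-1})/(k*q_0 + q_{-1}) with the largest k >= 1 whose denominator stays <= 36; these approach x as k grows, and every other convergent or intermediate fraction in range is farther away.
Largest k: floor((36 - q_{-1})/q_0) = floor((36 - 0)/1) = 36 (using the seeds p_{-1} = 1, q_{-1} = 0).
That gives (36*10 + 1)/(36*1 + 0) = 361/36.
Compare the errors: |x - 10/1| = |381*1 - 10*38|/(38*1) = 1/38, and |x - 361/36| = |381*36 - 361*38|/(38*36) = 2/1368.
Cross-multiplying, 2*38 = 76 < 1368 = 1*1368, so 2/1368 is smaller: the intermediate fraction 361/36 is closer to x than 10/1.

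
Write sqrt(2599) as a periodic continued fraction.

[50; (1, 49, 1, 100)]

Write x_i = (sqrt(2599) + m_i)/d_i with (m_0, d_0) = (0, 1). a_0 = floor(sqrt(2599)) = 50, since 50^2 = 2500 <= 2599 < 2601 = 51^2.
Iterate m_{i+1} = d_i*a_i - m_i, d_{i+1} = (2599 - m_{i+1}^2)/d_i, a_{i+1} = floor((a_0 + m_{i+1})/d_{i+1}):
  m_1 = 1*50 - 0 = 50, d_1 = (2599 - 50^2)/1 = 99/1 = 99, a_1 = floor((50 + 50)/99) = 1.
  m_2 = 99*1 - 50 = 49, d_2 = (2599 - 49^2)/99 = 198/99 = 2, a_2 = floor((50 + 49)/2) = 49.
  m_3 = 2*49 - 49 = 49, d_3 = (2599 - 49^2)/2 = 198/2 = 99, a_3 = floor((50 + 49)/99) = 1.
  m_4 = 99*1 - 49 = 50, d_4 = (2599 - 50^2)/99 = 99/99 = 1, a_4 = floor((50 + 50)/1) = 100.
  m_5 = 1*100 - 50 = 50, d_5 = (2599 - 50^2)/1 = 99/1 = 99: (m_5, d_5) = (m_1, d_1) = (50, 99), so from here the quotients repeat a_1, ..., a_4; the period length is 4.
Hence the expansion of sqrt(2599) is a_0 = 50 followed by the repeating block 1, 49, 1, 100 (period 4).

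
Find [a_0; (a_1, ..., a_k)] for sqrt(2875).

Write x_i = (sqrt(2875) + m_i)/d_i with (m_0, d_0) = (0, 1). a_0 = floor(sqrt(2875)) = 53, since 53^2 = 2809 <= 2875 < 2916 = 54^2.
Iterate m_{i+1} = d_i*a_i - m_i, d_{i+1} = (2875 - m_{i+1}^2)/d_i, a_{i+1} = floor((a_0 + m_{i+1})/d_{i+1}):
  m_1 = 1*53 - 0 = 53, d_1 = (2875 - 53^2)/1 = 66/1 = 66, a_1 = floor((53 + 53)/66) = 1.
  m_2 = 66*1 - 53 = 13, d_2 = (2875 - 13^2)/66 = 2706/66 = 41, a_2 = floor((53 + 13)/41) = 1.
  m_3 = 41*1 - 13 = 28, d_3 = (2875 - 28^2)/41 = 2091/41 = 51, a_3 = floor((53 + 28)/51) = 1.
  m_4 = 51*1 - 28 = 23, d_4 = (2875 - 23^2)/51 = 2346/51 = 46, a_4 = floor((53 + 23)/46) = 1.
  m_5 = 46*1 - 23 = 23, d_5 = (2875 - 23^2)/46 = 2346/46 = 51, a_5 = floor((53 + 23)/51) = 1.
  m_6 = 51*1 - 23 = 28, d_6 = (2875 - 28^2)/51 = 2091/51 = 41, a_6 = floor((53 + 28)/41) = 1.
  m_7 = 41*1 - 28 = 13, d_7 = (2875 - 13^2)/41 = 2706/41 = 66, a_7 = floor((53 + 13)/66) = 1.
  m_8 = 66*1 - 13 = 53, d_8 = (2875 - 53^2)/66 = 66/66 = 1, a_8 = floor((53 + 53)/1) = 106.
  m_9 = 1*106 - 53 = 53, d_9 = (2875 - 53^2)/1 = 66/1 = 66: (m_9, d_9) = (m_1, d_1) = (53, 66), so from here the quotients repeat a_1, ..., a_8; the period length is 8.
Hence the expansion of sqrt(2875) is a_0 = 53 followed by the repeating block 1, 1, 1, 1, 1, 1, 1, 106 (period 8).

[53; (1, 1, 1, 1, 1, 1, 1, 106)]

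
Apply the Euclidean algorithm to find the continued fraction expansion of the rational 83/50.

[1; 1, 1, 1, 16]

Run the Euclidean algorithm on 83 and 50; the successive quotients are the partial quotients a_0, a_1, ... (each step inverts the fractional part left over by the previous one):
  83 = 1*50 + 33, so a_0 = 1.
  50 = 1*33 + 17, so a_1 = 1.
  33 = 1*17 + 16, so a_2 = 1.
  17 = 1*16 + 1, so a_3 = 1.
  16 = 16*1 + 0, so a_4 = 16.
The remainder reaches 0 after 5 divisions, so the expansion has 5 partial quotients, read off in order.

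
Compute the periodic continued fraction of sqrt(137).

Write x_i = (sqrt(137) + m_i)/d_i with (m_0, d_0) = (0, 1). a_0 = floor(sqrt(137)) = 11, since 11^2 = 121 <= 137 < 144 = 12^2.
Iterate m_{i+1} = d_i*a_i - m_i, d_{i+1} = (137 - m_{i+1}^2)/d_i, a_{i+1} = floor((a_0 + m_{i+1})/d_{i+1}):
  m_1 = 1*11 - 0 = 11, d_1 = (137 - 11^2)/1 = 16/1 = 16, a_1 = floor((11 + 11)/16) = 1.
  m_2 = 16*1 - 11 = 5, d_2 = (137 - 5^2)/16 = 112/16 = 7, a_2 = floor((11 + 5)/7) = 2.
  m_3 = 7*2 - 5 = 9, d_3 = (137 - 9^2)/7 = 56/7 = 8, a_3 = floor((11 + 9)/8) = 2.
  m_4 = 8*2 - 9 = 7, d_4 = (137 - 7^2)/8 = 88/8 = 11, a_4 = floor((11 + 7)/11) = 1.
  m_5 = 11*1 - 7 = 4, d_5 = (137 - 4^2)/11 = 121/11 = 11, a_5 = floor((11 + 4)/11) = 1.
  m_6 = 11*1 - 4 = 7, d_6 = (137 - 7^2)/11 = 88/11 = 8, a_6 = floor((11 + 7)/8) = 2.
  m_7 = 8*2 - 7 = 9, d_7 = (137 - 9^2)/8 = 56/8 = 7, a_7 = floor((11 + 9)/7) = 2.
  m_8 = 7*2 - 9 = 5, d_8 = (137 - 5^2)/7 = 112/7 = 16, a_8 = floor((11 + 5)/16) = 1.
  m_9 = 16*1 - 5 = 11, d_9 = (137 - 11^2)/16 = 16/16 = 1, a_9 = floor((11 + 11)/1) = 22.
  m_10 = 1*22 - 11 = 11, d_10 = (137 - 11^2)/1 = 16/1 = 16: (m_10, d_10) = (m_1, d_1) = (11, 16), so from here the quotients repeat a_1, ..., a_9; the period length is 9.
Hence the expansion of sqrt(137) is a_0 = 11 followed by the repeating block 1, 2, 2, 1, 1, 2, 2, 1, 22 (period 9).

[11; (1, 2, 2, 1, 1, 2, 2, 1, 22)]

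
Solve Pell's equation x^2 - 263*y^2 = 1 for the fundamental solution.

(x, y) = (139128, 8579)

First expand sqrt(263) as a continued fraction. With x_i = (sqrt(263) + m_i)/d_i and (m_0, d_0) = (0, 1): a_0 = floor(sqrt(263)) = 16, since 16^2 = 256 <= 263 < 289 = 17^2.
Iterate m_{i+1} = d_i*a_i - m_i, d_{i+1} = (263 - m_{i+1}^2)/d_i, a_{i+1} = floor((a_0 + m_{i+1})/d_{i+1}):
  m_1 = 1*16 - 0 = 16, d_1 = (263 - 16^2)/1 = 7/1 = 7, a_1 = floor((16 + 16)/7) = 4.
  m_2 = 7*4 - 16 = 12, d_2 = (263 - 12^2)/7 = 119/7 = 17, a_2 = floor((16 + 12)/17) = 1.
  m_3 = 17*1 - 12 = 5, d_3 = (263 - 5^2)/17 = 238/17 = 14, a_3 = floor((16 + 5)/14) = 1.
  m_4 = 14*1 - 5 = 9, d_4 = (263 - 9^2)/14 = 182/14 = 13, a_4 = floor((16 + 9)/13) = 1.
  m_5 = 13*1 - 9 = 4, d_5 = (263 - 4^2)/13 = 247/13 = 19, a_5 = floor((16 + 4)/19) = 1.
  m_6 = 19*1 - 4 = 15, d_6 = (263 - 15^2)/19 = 38/19 = 2, a_6 = floor((16 + 15)/2) = 15.
  m_7 = 2*15 - 15 = 15, d_7 = (263 - 15^2)/2 = 38/2 = 19, a_7 = floor((16 + 15)/19) = 1.
  m_8 = 19*1 - 15 = 4, d_8 = (263 - 4^2)/19 = 247/19 = 13, a_8 = floor((16 + 4)/13) = 1.
  m_9 = 13*1 - 4 = 9, d_9 = (263 - 9^2)/13 = 182/13 = 14, a_9 = floor((16 + 9)/14) = 1.
  m_10 = 14*1 - 9 = 5, d_10 = (263 - 5^2)/14 = 238/14 = 17, a_10 = floor((16 + 5)/17) = 1.
  m_11 = 17*1 - 5 = 12, d_11 = (263 - 12^2)/17 = 119/17 = 7, a_11 = floor((16 + 12)/7) = 4.
  m_12 = 7*4 - 12 = 16, d_12 = (263 - 16^2)/7 = 7/7 = 1, a_12 = floor((16 + 16)/1) = 32.
  m_13 = 1*32 - 16 = 16, d_13 = (263 - 16^2)/1 = 7/1 = 7: (m_13, d_13) = (m_1, d_1) = (16, 7), so from here the quotients repeat a_1, ..., a_12; the period length is 12.
So sqrt(263) = [16; (4, 1, 1, 1, 1, 15, 1, 1, 1, 1, 4, 32)] with period length k = 12.
k is even, so the fundamental solution of x^2 - 263y^2 = 1 is (p_{k-1}, q_{k-1}) = (p_11, q_11); compute convergents through index 11.
Convergents (p_i = a_i*p_{i-1} + p_{i-2}, q_i = a_i*q_{i-1} + q_{i-2} with p_{-2}=0, p_{-1}=1, q_{-2}=1, q_{-1}=0):
  i=0: a_0=16, p_0 = 16*1 + 0 = 16, q_0 = 16*0 + 1 = 1.
  i=1: a_1=4, p_1 = 4*16 + 1 = 65, q_1 = 4*1 + 0 = 4.
  i=2: a_2=1, p_2 = 1*65 + 16 = 81, q_2 = 1*4 + 1 = 5.
  i=3: a_3=1, p_3 = 1*81 + 65 = 146, q_3 = 1*5 + 4 = 9.
  i=4: a_4=1, p_4 = 1*146 + 81 = 227, q_4 = 1*9 + 5 = 14.
  i=5: a_5=1, p_5 = 1*227 + 146 = 373, q_5 = 1*14 + 9 = 23.
  i=6: a_6=15, p_6 = 15*373 + 227 = 5822, q_6 = 15*23 + 14 = 359.
  i=7: a_7=1, p_7 = 1*5822 + 373 = 6195, q_7 = 1*359 + 23 = 382.
  i=8: a_8=1, p_8 = 1*6195 + 5822 = 12017, q_8 = 1*382 + 359 = 741.
  i=9: a_9=1, p_9 = 1*12017 + 6195 = 18212, q_9 = 1*741 + 382 = 1123.
  i=10: a_10=1, p_10 = 1*18212 + 12017 = 30229, q_10 = 1*1123 + 741 = 1864.
  i=11: a_11=4, p_11 = 4*30229 + 18212 = 139128, q_11 = 4*1864 + 1123 = 8579.
Check: 139128^2 - 263*8579^2 = 19356600384 - 19356600383 = 1, so (x, y) = (139128, 8579) solves the equation, and by the theorem it is the least positive solution.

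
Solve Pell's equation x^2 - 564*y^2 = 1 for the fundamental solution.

(x, y) = (95, 4)

First expand sqrt(564) as a continued fraction. With x_i = (sqrt(564) + m_i)/d_i and (m_0, d_0) = (0, 1): a_0 = floor(sqrt(564)) = 23, since 23^2 = 529 <= 564 < 576 = 24^2.
Iterate m_{i+1} = d_i*a_i - m_i, d_{i+1} = (564 - m_{i+1}^2)/d_i, a_{i+1} = floor((a_0 + m_{i+1})/d_{i+1}):
  m_1 = 1*23 - 0 = 23, d_1 = (564 - 23^2)/1 = 35/1 = 35, a_1 = floor((23 + 23)/35) = 1.
  m_2 = 35*1 - 23 = 12, d_2 = (564 - 12^2)/35 = 420/35 = 12, a_2 = floor((23 + 12)/12) = 2.
  m_3 = 12*2 - 12 = 12, d_3 = (564 - 12^2)/12 = 420/12 = 35, a_3 = floor((23 + 12)/35) = 1.
  m_4 = 35*1 - 12 = 23, d_4 = (564 - 23^2)/35 = 35/35 = 1, a_4 = floor((23 + 23)/1) = 46.
  m_5 = 1*46 - 23 = 23, d_5 = (564 - 23^2)/1 = 35/1 = 35: (m_5, d_5) = (m_1, d_1) = (23, 35), so from here the quotients repeat a_1, ..., a_4; the period length is 4.
So sqrt(564) = [23; (1, 2, 1, 46)] with period length k = 4.
k is even, so the fundamental solution of x^2 - 564y^2 = 1 is (p_{k-1}, q_{k-1}) = (p_3, q_3); compute convergents through index 3.
Convergents (p_i = a_i*p_{i-1} + p_{i-2}, q_i = a_i*q_{i-1} + q_{i-2} with p_{-2}=0, p_{-1}=1, q_{-2}=1, q_{-1}=0):
  i=0: a_0=23, p_0 = 23*1 + 0 = 23, q_0 = 23*0 + 1 = 1.
  i=1: a_1=1, p_1 = 1*23 + 1 = 24, q_1 = 1*1 + 0 = 1.
  i=2: a_2=2, p_2 = 2*24 + 23 = 71, q_2 = 2*1 + 1 = 3.
  i=3: a_3=1, p_3 = 1*71 + 24 = 95, q_3 = 1*3 + 1 = 4.
Check: 95^2 - 564*4^2 = 9025 - 9024 = 1, so (x, y) = (95, 4) solves the equation, and by the theorem it is the least positive solution.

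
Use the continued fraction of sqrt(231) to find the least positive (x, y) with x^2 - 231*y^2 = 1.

(x, y) = (76, 5)

First expand sqrt(231) as a continued fraction. With x_i = (sqrt(231) + m_i)/d_i and (m_0, d_0) = (0, 1): a_0 = floor(sqrt(231)) = 15, since 15^2 = 225 <= 231 < 256 = 16^2.
Iterate m_{i+1} = d_i*a_i - m_i, d_{i+1} = (231 - m_{i+1}^2)/d_i, a_{i+1} = floor((a_0 + m_{i+1})/d_{i+1}):
  m_1 = 1*15 - 0 = 15, d_1 = (231 - 15^2)/1 = 6/1 = 6, a_1 = floor((15 + 15)/6) = 5.
  m_2 = 6*5 - 15 = 15, d_2 = (231 - 15^2)/6 = 6/6 = 1, a_2 = floor((15 + 15)/1) = 30.
  m_3 = 1*30 - 15 = 15, d_3 = (231 - 15^2)/1 = 6/1 = 6: (m_3, d_3) = (m_1, d_1) = (15, 6), so from here the quotients repeat a_1, a_2; the period length is 2.
So sqrt(231) = [15; (5, 30)] with period length k = 2.
k is even, so the fundamental solution of x^2 - 231y^2 = 1 is (p_{k-1}, q_{k-1}) = (p_1, q_1); compute convergents through index 1.
Convergents (p_i = a_i*p_{i-1} + p_{i-2}, q_i = a_i*q_{i-1} + q_{i-2} with p_{-2}=0, p_{-1}=1, q_{-2}=1, q_{-1}=0):
  i=0: a_0=15, p_0 = 15*1 + 0 = 15, q_0 = 15*0 + 1 = 1.
  i=1: a_1=5, p_1 = 5*15 + 1 = 76, q_1 = 5*1 + 0 = 5.
Check: 76^2 - 231*5^2 = 5776 - 5775 = 1, so (x, y) = (76, 5) solves the equation, and by the theorem it is the least positive solution.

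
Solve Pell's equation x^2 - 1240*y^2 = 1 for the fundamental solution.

(x, y) = (848719, 24102)

First expand sqrt(1240) as a continued fraction. With x_i = (sqrt(1240) + m_i)/d_i and (m_0, d_0) = (0, 1): a_0 = floor(sqrt(1240)) = 35, since 35^2 = 1225 <= 1240 < 1296 = 36^2.
Iterate m_{i+1} = d_i*a_i - m_i, d_{i+1} = (1240 - m_{i+1}^2)/d_i, a_{i+1} = floor((a_0 + m_{i+1})/d_{i+1}):
  m_1 = 1*35 - 0 = 35, d_1 = (1240 - 35^2)/1 = 15/1 = 15, a_1 = floor((35 + 35)/15) = 4.
  m_2 = 15*4 - 35 = 25, d_2 = (1240 - 25^2)/15 = 615/15 = 41, a_2 = floor((35 + 25)/41) = 1.
  m_3 = 41*1 - 25 = 16, d_3 = (1240 - 16^2)/41 = 984/41 = 24, a_3 = floor((35 + 16)/24) = 2.
  m_4 = 24*2 - 16 = 32, d_4 = (1240 - 32^2)/24 = 216/24 = 9, a_4 = floor((35 + 32)/9) = 7.
  m_5 = 9*7 - 32 = 31, d_5 = (1240 - 31^2)/9 = 279/9 = 31, a_5 = floor((35 + 31)/31) = 2.
  m_6 = 31*2 - 31 = 31, d_6 = (1240 - 31^2)/31 = 279/31 = 9, a_6 = floor((35 + 31)/9) = 7.
  m_7 = 9*7 - 31 = 32, d_7 = (1240 - 32^2)/9 = 216/9 = 24, a_7 = floor((35 + 32)/24) = 2.
  m_8 = 24*2 - 32 = 16, d_8 = (1240 - 16^2)/24 = 984/24 = 41, a_8 = floor((35 + 16)/41) = 1.
  m_9 = 41*1 - 16 = 25, d_9 = (1240 - 25^2)/41 = 615/41 = 15, a_9 = floor((35 + 25)/15) = 4.
  m_10 = 15*4 - 25 = 35, d_10 = (1240 - 35^2)/15 = 15/15 = 1, a_10 = floor((35 + 35)/1) = 70.
  m_11 = 1*70 - 35 = 35, d_11 = (1240 - 35^2)/1 = 15/1 = 15: (m_11, d_11) = (m_1, d_1) = (35, 15), so from here the quotients repeat a_1, ..., a_10; the period length is 10.
So sqrt(1240) = [35; (4, 1, 2, 7, 2, 7, 2, 1, 4, 70)] with period length k = 10.
k is even, so the fundamental solution of x^2 - 1240y^2 = 1 is (p_{k-1}, q_{k-1}) = (p_9, q_9); compute convergents through index 9.
Convergents (p_i = a_i*p_{i-1} + p_{i-2}, q_i = a_i*q_{i-1} + q_{i-2} with p_{-2}=0, p_{-1}=1, q_{-2}=1, q_{-1}=0):
  i=0: a_0=35, p_0 = 35*1 + 0 = 35, q_0 = 35*0 + 1 = 1.
  i=1: a_1=4, p_1 = 4*35 + 1 = 141, q_1 = 4*1 + 0 = 4.
  i=2: a_2=1, p_2 = 1*141 + 35 = 176, q_2 = 1*4 + 1 = 5.
  i=3: a_3=2, p_3 = 2*176 + 141 = 493, q_3 = 2*5 + 4 = 14.
  i=4: a_4=7, p_4 = 7*493 + 176 = 3627, q_4 = 7*14 + 5 = 103.
  i=5: a_5=2, p_5 = 2*3627 + 493 = 7747, q_5 = 2*103 + 14 = 220.
  i=6: a_6=7, p_6 = 7*7747 + 3627 = 57856, q_6 = 7*220 + 103 = 1643.
  i=7: a_7=2, p_7 = 2*57856 + 7747 = 123459, q_7 = 2*1643 + 220 = 3506.
  i=8: a_8=1, p_8 = 1*123459 + 57856 = 181315, q_8 = 1*3506 + 1643 = 5149.
  i=9: a_9=4, p_9 = 4*181315 + 123459 = 848719, q_9 = 4*5149 + 3506 = 24102.
Check: 848719^2 - 1240*24102^2 = 720323940961 - 720323940960 = 1, so (x, y) = (848719, 24102) solves the equation, and by the theorem it is the least positive solution.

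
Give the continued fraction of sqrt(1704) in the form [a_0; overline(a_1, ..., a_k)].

Write x_i = (sqrt(1704) + m_i)/d_i with (m_0, d_0) = (0, 1). a_0 = floor(sqrt(1704)) = 41, since 41^2 = 1681 <= 1704 < 1764 = 42^2.
Iterate m_{i+1} = d_i*a_i - m_i, d_{i+1} = (1704 - m_{i+1}^2)/d_i, a_{i+1} = floor((a_0 + m_{i+1})/d_{i+1}):
  m_1 = 1*41 - 0 = 41, d_1 = (1704 - 41^2)/1 = 23/1 = 23, a_1 = floor((41 + 41)/23) = 3.
  m_2 = 23*3 - 41 = 28, d_2 = (1704 - 28^2)/23 = 920/23 = 40, a_2 = floor((41 + 28)/40) = 1.
  m_3 = 40*1 - 28 = 12, d_3 = (1704 - 12^2)/40 = 1560/40 = 39, a_3 = floor((41 + 12)/39) = 1.
  m_4 = 39*1 - 12 = 27, d_4 = (1704 - 27^2)/39 = 975/39 = 25, a_4 = floor((41 + 27)/25) = 2.
  m_5 = 25*2 - 27 = 23, d_5 = (1704 - 23^2)/25 = 1175/25 = 47, a_5 = floor((41 + 23)/47) = 1.
  m_6 = 47*1 - 23 = 24, d_6 = (1704 - 24^2)/47 = 1128/47 = 24, a_6 = floor((41 + 24)/24) = 2.
  m_7 = 24*2 - 24 = 24, d_7 = (1704 - 24^2)/24 = 1128/24 = 47, a_7 = floor((41 + 24)/47) = 1.
  m_8 = 47*1 - 24 = 23, d_8 = (1704 - 23^2)/47 = 1175/47 = 25, a_8 = floor((41 + 23)/25) = 2.
  m_9 = 25*2 - 23 = 27, d_9 = (1704 - 27^2)/25 = 975/25 = 39, a_9 = floor((41 + 27)/39) = 1.
  m_10 = 39*1 - 27 = 12, d_10 = (1704 - 12^2)/39 = 1560/39 = 40, a_10 = floor((41 + 12)/40) = 1.
  m_11 = 40*1 - 12 = 28, d_11 = (1704 - 28^2)/40 = 920/40 = 23, a_11 = floor((41 + 28)/23) = 3.
  m_12 = 23*3 - 28 = 41, d_12 = (1704 - 41^2)/23 = 23/23 = 1, a_12 = floor((41 + 41)/1) = 82.
  m_13 = 1*82 - 41 = 41, d_13 = (1704 - 41^2)/1 = 23/1 = 23: (m_13, d_13) = (m_1, d_1) = (41, 23), so from here the quotients repeat a_1, ..., a_12; the period length is 12.
Hence the expansion of sqrt(1704) is a_0 = 41 followed by the repeating block 3, 1, 1, 2, 1, 2, 1, 2, 1, 1, 3, 82 (period 12).

[41; overline(3, 1, 1, 2, 1, 2, 1, 2, 1, 1, 3, 82)]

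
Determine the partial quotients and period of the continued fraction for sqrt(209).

Write x_i = (sqrt(209) + m_i)/d_i with (m_0, d_0) = (0, 1). a_0 = floor(sqrt(209)) = 14, since 14^2 = 196 <= 209 < 225 = 15^2.
Iterate m_{i+1} = d_i*a_i - m_i, d_{i+1} = (209 - m_{i+1}^2)/d_i, a_{i+1} = floor((a_0 + m_{i+1})/d_{i+1}):
  m_1 = 1*14 - 0 = 14, d_1 = (209 - 14^2)/1 = 13/1 = 13, a_1 = floor((14 + 14)/13) = 2.
  m_2 = 13*2 - 14 = 12, d_2 = (209 - 12^2)/13 = 65/13 = 5, a_2 = floor((14 + 12)/5) = 5.
  m_3 = 5*5 - 12 = 13, d_3 = (209 - 13^2)/5 = 40/5 = 8, a_3 = floor((14 + 13)/8) = 3.
  m_4 = 8*3 - 13 = 11, d_4 = (209 - 11^2)/8 = 88/8 = 11, a_4 = floor((14 + 11)/11) = 2.
  m_5 = 11*2 - 11 = 11, d_5 = (209 - 11^2)/11 = 88/11 = 8, a_5 = floor((14 + 11)/8) = 3.
  m_6 = 8*3 - 11 = 13, d_6 = (209 - 13^2)/8 = 40/8 = 5, a_6 = floor((14 + 13)/5) = 5.
  m_7 = 5*5 - 13 = 12, d_7 = (209 - 12^2)/5 = 65/5 = 13, a_7 = floor((14 + 12)/13) = 2.
  m_8 = 13*2 - 12 = 14, d_8 = (209 - 14^2)/13 = 13/13 = 1, a_8 = floor((14 + 14)/1) = 28.
  m_9 = 1*28 - 14 = 14, d_9 = (209 - 14^2)/1 = 13/1 = 13: (m_9, d_9) = (m_1, d_1) = (14, 13), so from here the quotients repeat a_1, ..., a_8; the period length is 8.
Hence the expansion of sqrt(209) is a_0 = 14 followed by the repeating block 2, 5, 3, 2, 3, 5, 2, 28 (period 8).

[14; (2, 5, 3, 2, 3, 5, 2, 28)]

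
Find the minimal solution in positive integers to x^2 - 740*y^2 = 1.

First expand sqrt(740) as a continued fraction. With x_i = (sqrt(740) + m_i)/d_i and (m_0, d_0) = (0, 1): a_0 = floor(sqrt(740)) = 27, since 27^2 = 729 <= 740 < 784 = 28^2.
Iterate m_{i+1} = d_i*a_i - m_i, d_{i+1} = (740 - m_{i+1}^2)/d_i, a_{i+1} = floor((a_0 + m_{i+1})/d_{i+1}):
  m_1 = 1*27 - 0 = 27, d_1 = (740 - 27^2)/1 = 11/1 = 11, a_1 = floor((27 + 27)/11) = 4.
  m_2 = 11*4 - 27 = 17, d_2 = (740 - 17^2)/11 = 451/11 = 41, a_2 = floor((27 + 17)/41) = 1.
  m_3 = 41*1 - 17 = 24, d_3 = (740 - 24^2)/41 = 164/41 = 4, a_3 = floor((27 + 24)/4) = 12.
  m_4 = 4*12 - 24 = 24, d_4 = (740 - 24^2)/4 = 164/4 = 41, a_4 = floor((27 + 24)/41) = 1.
  m_5 = 41*1 - 24 = 17, d_5 = (740 - 17^2)/41 = 451/41 = 11, a_5 = floor((27 + 17)/11) = 4.
  m_6 = 11*4 - 17 = 27, d_6 = (740 - 27^2)/11 = 11/11 = 1, a_6 = floor((27 + 27)/1) = 54.
  m_7 = 1*54 - 27 = 27, d_7 = (740 - 27^2)/1 = 11/1 = 11: (m_7, d_7) = (m_1, d_1) = (27, 11), so from here the quotients repeat a_1, ..., a_6; the period length is 6.
So sqrt(740) = [27; (4, 1, 12, 1, 4, 54)] with period length k = 6.
k is even, so the fundamental solution of x^2 - 740y^2 = 1 is (p_{k-1}, q_{k-1}) = (p_5, q_5); compute convergents through index 5.
Convergents (p_i = a_i*p_{i-1} + p_{i-2}, q_i = a_i*q_{i-1} + q_{i-2} with p_{-2}=0, p_{-1}=1, q_{-2}=1, q_{-1}=0):
  i=0: a_0=27, p_0 = 27*1 + 0 = 27, q_0 = 27*0 + 1 = 1.
  i=1: a_1=4, p_1 = 4*27 + 1 = 109, q_1 = 4*1 + 0 = 4.
  i=2: a_2=1, p_2 = 1*109 + 27 = 136, q_2 = 1*4 + 1 = 5.
  i=3: a_3=12, p_3 = 12*136 + 109 = 1741, q_3 = 12*5 + 4 = 64.
  i=4: a_4=1, p_4 = 1*1741 + 136 = 1877, q_4 = 1*64 + 5 = 69.
  i=5: a_5=4, p_5 = 4*1877 + 1741 = 9249, q_5 = 4*69 + 64 = 340.
Check: 9249^2 - 740*340^2 = 85544001 - 85544000 = 1, so (x, y) = (9249, 340) solves the equation, and by the theorem it is the least positive solution.

(x, y) = (9249, 340)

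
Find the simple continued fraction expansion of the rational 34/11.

[3; 11]

Run the Euclidean algorithm on 34 and 11; the successive quotients are the partial quotients a_0, a_1, ... (each step inverts the fractional part left over by the previous one):
  34 = 3*11 + 1, so a_0 = 3.
  11 = 11*1 + 0, so a_1 = 11.
The remainder reaches 0 after 2 divisions, so the expansion has 2 partial quotients, read off in order.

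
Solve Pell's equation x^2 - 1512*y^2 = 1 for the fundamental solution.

(x, y) = (8749, 225)

First expand sqrt(1512) as a continued fraction. With x_i = (sqrt(1512) + m_i)/d_i and (m_0, d_0) = (0, 1): a_0 = floor(sqrt(1512)) = 38, since 38^2 = 1444 <= 1512 < 1521 = 39^2.
Iterate m_{i+1} = d_i*a_i - m_i, d_{i+1} = (1512 - m_{i+1}^2)/d_i, a_{i+1} = floor((a_0 + m_{i+1})/d_{i+1}):
  m_1 = 1*38 - 0 = 38, d_1 = (1512 - 38^2)/1 = 68/1 = 68, a_1 = floor((38 + 38)/68) = 1.
  m_2 = 68*1 - 38 = 30, d_2 = (1512 - 30^2)/68 = 612/68 = 9, a_2 = floor((38 + 30)/9) = 7.
  m_3 = 9*7 - 30 = 33, d_3 = (1512 - 33^2)/9 = 423/9 = 47, a_3 = floor((38 + 33)/47) = 1.
  m_4 = 47*1 - 33 = 14, d_4 = (1512 - 14^2)/47 = 1316/47 = 28, a_4 = floor((38 + 14)/28) = 1.
  m_5 = 28*1 - 14 = 14, d_5 = (1512 - 14^2)/28 = 1316/28 = 47, a_5 = floor((38 + 14)/47) = 1.
  m_6 = 47*1 - 14 = 33, d_6 = (1512 - 33^2)/47 = 423/47 = 9, a_6 = floor((38 + 33)/9) = 7.
  m_7 = 9*7 - 33 = 30, d_7 = (1512 - 30^2)/9 = 612/9 = 68, a_7 = floor((38 + 30)/68) = 1.
  m_8 = 68*1 - 30 = 38, d_8 = (1512 - 38^2)/68 = 68/68 = 1, a_8 = floor((38 + 38)/1) = 76.
  m_9 = 1*76 - 38 = 38, d_9 = (1512 - 38^2)/1 = 68/1 = 68: (m_9, d_9) = (m_1, d_1) = (38, 68), so from here the quotients repeat a_1, ..., a_8; the period length is 8.
So sqrt(1512) = [38; (1, 7, 1, 1, 1, 7, 1, 76)] with period length k = 8.
k is even, so the fundamental solution of x^2 - 1512y^2 = 1 is (p_{k-1}, q_{k-1}) = (p_7, q_7); compute convergents through index 7.
Convergents (p_i = a_i*p_{i-1} + p_{i-2}, q_i = a_i*q_{i-1} + q_{i-2} with p_{-2}=0, p_{-1}=1, q_{-2}=1, q_{-1}=0):
  i=0: a_0=38, p_0 = 38*1 + 0 = 38, q_0 = 38*0 + 1 = 1.
  i=1: a_1=1, p_1 = 1*38 + 1 = 39, q_1 = 1*1 + 0 = 1.
  i=2: a_2=7, p_2 = 7*39 + 38 = 311, q_2 = 7*1 + 1 = 8.
  i=3: a_3=1, p_3 = 1*311 + 39 = 350, q_3 = 1*8 + 1 = 9.
  i=4: a_4=1, p_4 = 1*350 + 311 = 661, q_4 = 1*9 + 8 = 17.
  i=5: a_5=1, p_5 = 1*661 + 350 = 1011, q_5 = 1*17 + 9 = 26.
  i=6: a_6=7, p_6 = 7*1011 + 661 = 7738, q_6 = 7*26 + 17 = 199.
  i=7: a_7=1, p_7 = 1*7738 + 1011 = 8749, q_7 = 1*199 + 26 = 225.
Check: 8749^2 - 1512*225^2 = 76545001 - 76545000 = 1, so (x, y) = (8749, 225) solves the equation, and by the theorem it is the least positive solution.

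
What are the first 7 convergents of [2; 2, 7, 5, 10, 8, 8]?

Using the convergent recurrence p_i = a_i*p_{i-1} + p_{i-2}, q_i = a_i*q_{i-1} + q_{i-2} with p_{-2}=0, p_{-1}=1, q_{-2}=1, q_{-1}=0:
  i=0: a_0=2, p_0 = 2*1 + 0 = 2, q_0 = 2*0 + 1 = 1.
  i=1: a_1=2, p_1 = 2*2 + 1 = 5, q_1 = 2*1 + 0 = 2.
  i=2: a_2=7, p_2 = 7*5 + 2 = 37, q_2 = 7*2 + 1 = 15.
  i=3: a_3=5, p_3 = 5*37 + 5 = 190, q_3 = 5*15 + 2 = 77.
  i=4: a_4=10, p_4 = 10*190 + 37 = 1937, q_4 = 10*77 + 15 = 785.
  i=5: a_5=8, p_5 = 8*1937 + 190 = 15686, q_5 = 8*785 + 77 = 6357.
  i=6: a_6=8, p_6 = 8*15686 + 1937 = 127425, q_6 = 8*6357 + 785 = 51641.

2/1, 5/2, 37/15, 190/77, 1937/785, 15686/6357, 127425/51641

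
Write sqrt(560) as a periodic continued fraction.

[23; (1, 1, 1, 46)]

Write x_i = (sqrt(560) + m_i)/d_i with (m_0, d_0) = (0, 1). a_0 = floor(sqrt(560)) = 23, since 23^2 = 529 <= 560 < 576 = 24^2.
Iterate m_{i+1} = d_i*a_i - m_i, d_{i+1} = (560 - m_{i+1}^2)/d_i, a_{i+1} = floor((a_0 + m_{i+1})/d_{i+1}):
  m_1 = 1*23 - 0 = 23, d_1 = (560 - 23^2)/1 = 31/1 = 31, a_1 = floor((23 + 23)/31) = 1.
  m_2 = 31*1 - 23 = 8, d_2 = (560 - 8^2)/31 = 496/31 = 16, a_2 = floor((23 + 8)/16) = 1.
  m_3 = 16*1 - 8 = 8, d_3 = (560 - 8^2)/16 = 496/16 = 31, a_3 = floor((23 + 8)/31) = 1.
  m_4 = 31*1 - 8 = 23, d_4 = (560 - 23^2)/31 = 31/31 = 1, a_4 = floor((23 + 23)/1) = 46.
  m_5 = 1*46 - 23 = 23, d_5 = (560 - 23^2)/1 = 31/1 = 31: (m_5, d_5) = (m_1, d_1) = (23, 31), so from here the quotients repeat a_1, ..., a_4; the period length is 4.
Hence the expansion of sqrt(560) is a_0 = 23 followed by the repeating block 1, 1, 1, 46 (period 4).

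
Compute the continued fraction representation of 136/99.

Run the Euclidean algorithm on 136 and 99; the successive quotients are the partial quotients a_0, a_1, ... (each step inverts the fractional part left over by the previous one):
  136 = 1*99 + 37, so a_0 = 1.
  99 = 2*37 + 25, so a_1 = 2.
  37 = 1*25 + 12, so a_2 = 1.
  25 = 2*12 + 1, so a_3 = 2.
  12 = 12*1 + 0, so a_4 = 12.
The remainder reaches 0 after 5 divisions, so the expansion has 5 partial quotients, read off in order.

[1; 2, 1, 2, 12]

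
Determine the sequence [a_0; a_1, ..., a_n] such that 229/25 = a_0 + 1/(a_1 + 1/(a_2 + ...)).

Run the Euclidean algorithm on 229 and 25; the successive quotients are the partial quotients a_0, a_1, ... (each step inverts the fractional part left over by the previous one):
  229 = 9*25 + 4, so a_0 = 9.
  25 = 6*4 + 1, so a_1 = 6.
  4 = 4*1 + 0, so a_2 = 4.
The remainder reaches 0 after 3 divisions, so the expansion has 3 partial quotients, read off in order.

[9; 6, 4]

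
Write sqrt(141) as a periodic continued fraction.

Write x_i = (sqrt(141) + m_i)/d_i with (m_0, d_0) = (0, 1). a_0 = floor(sqrt(141)) = 11, since 11^2 = 121 <= 141 < 144 = 12^2.
Iterate m_{i+1} = d_i*a_i - m_i, d_{i+1} = (141 - m_{i+1}^2)/d_i, a_{i+1} = floor((a_0 + m_{i+1})/d_{i+1}):
  m_1 = 1*11 - 0 = 11, d_1 = (141 - 11^2)/1 = 20/1 = 20, a_1 = floor((11 + 11)/20) = 1.
  m_2 = 20*1 - 11 = 9, d_2 = (141 - 9^2)/20 = 60/20 = 3, a_2 = floor((11 + 9)/3) = 6.
  m_3 = 3*6 - 9 = 9, d_3 = (141 - 9^2)/3 = 60/3 = 20, a_3 = floor((11 + 9)/20) = 1.
  m_4 = 20*1 - 9 = 11, d_4 = (141 - 11^2)/20 = 20/20 = 1, a_4 = floor((11 + 11)/1) = 22.
  m_5 = 1*22 - 11 = 11, d_5 = (141 - 11^2)/1 = 20/1 = 20: (m_5, d_5) = (m_1, d_1) = (11, 20), so from here the quotients repeat a_1, ..., a_4; the period length is 4.
Hence the expansion of sqrt(141) is a_0 = 11 followed by the repeating block 1, 6, 1, 22 (period 4).

[11; (1, 6, 1, 22)]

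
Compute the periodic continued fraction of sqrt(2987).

Write x_i = (sqrt(2987) + m_i)/d_i with (m_0, d_0) = (0, 1). a_0 = floor(sqrt(2987)) = 54, since 54^2 = 2916 <= 2987 < 3025 = 55^2.
Iterate m_{i+1} = d_i*a_i - m_i, d_{i+1} = (2987 - m_{i+1}^2)/d_i, a_{i+1} = floor((a_0 + m_{i+1})/d_{i+1}):
  m_1 = 1*54 - 0 = 54, d_1 = (2987 - 54^2)/1 = 71/1 = 71, a_1 = floor((54 + 54)/71) = 1.
  m_2 = 71*1 - 54 = 17, d_2 = (2987 - 17^2)/71 = 2698/71 = 38, a_2 = floor((54 + 17)/38) = 1.
  m_3 = 38*1 - 17 = 21, d_3 = (2987 - 21^2)/38 = 2546/38 = 67, a_3 = floor((54 + 21)/67) = 1.
  m_4 = 67*1 - 21 = 46, d_4 = (2987 - 46^2)/67 = 871/67 = 13, a_4 = floor((54 + 46)/13) = 7.
  m_5 = 13*7 - 46 = 45, d_5 = (2987 - 45^2)/13 = 962/13 = 74, a_5 = floor((54 + 45)/74) = 1.
  m_6 = 74*1 - 45 = 29, d_6 = (2987 - 29^2)/74 = 2146/74 = 29, a_6 = floor((54 + 29)/29) = 2.
  m_7 = 29*2 - 29 = 29, d_7 = (2987 - 29^2)/29 = 2146/29 = 74, a_7 = floor((54 + 29)/74) = 1.
  m_8 = 74*1 - 29 = 45, d_8 = (2987 - 45^2)/74 = 962/74 = 13, a_8 = floor((54 + 45)/13) = 7.
  m_9 = 13*7 - 45 = 46, d_9 = (2987 - 46^2)/13 = 871/13 = 67, a_9 = floor((54 + 46)/67) = 1.
  m_10 = 67*1 - 46 = 21, d_10 = (2987 - 21^2)/67 = 2546/67 = 38, a_10 = floor((54 + 21)/38) = 1.
  m_11 = 38*1 - 21 = 17, d_11 = (2987 - 17^2)/38 = 2698/38 = 71, a_11 = floor((54 + 17)/71) = 1.
  m_12 = 71*1 - 17 = 54, d_12 = (2987 - 54^2)/71 = 71/71 = 1, a_12 = floor((54 + 54)/1) = 108.
  m_13 = 1*108 - 54 = 54, d_13 = (2987 - 54^2)/1 = 71/1 = 71: (m_13, d_13) = (m_1, d_1) = (54, 71), so from here the quotients repeat a_1, ..., a_12; the period length is 12.
Hence the expansion of sqrt(2987) is a_0 = 54 followed by the repeating block 1, 1, 1, 7, 1, 2, 1, 7, 1, 1, 1, 108 (period 12).

[54; (1, 1, 1, 7, 1, 2, 1, 7, 1, 1, 1, 108)]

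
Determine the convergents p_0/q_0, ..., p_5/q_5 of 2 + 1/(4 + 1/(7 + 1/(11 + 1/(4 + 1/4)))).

2/1, 9/4, 65/29, 724/323, 2961/1321, 12568/5607

Using the convergent recurrence p_i = a_i*p_{i-1} + p_{i-2}, q_i = a_i*q_{i-1} + q_{i-2} with p_{-2}=0, p_{-1}=1, q_{-2}=1, q_{-1}=0:
  i=0: a_0=2, p_0 = 2*1 + 0 = 2, q_0 = 2*0 + 1 = 1.
  i=1: a_1=4, p_1 = 4*2 + 1 = 9, q_1 = 4*1 + 0 = 4.
  i=2: a_2=7, p_2 = 7*9 + 2 = 65, q_2 = 7*4 + 1 = 29.
  i=3: a_3=11, p_3 = 11*65 + 9 = 724, q_3 = 11*29 + 4 = 323.
  i=4: a_4=4, p_4 = 4*724 + 65 = 2961, q_4 = 4*323 + 29 = 1321.
  i=5: a_5=4, p_5 = 4*2961 + 724 = 12568, q_5 = 4*1321 + 323 = 5607.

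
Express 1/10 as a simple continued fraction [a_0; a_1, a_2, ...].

Run the Euclidean algorithm on 1 and 10; the successive quotients are the partial quotients a_0, a_1, ... (each step inverts the fractional part left over by the previous one):
  1 = 0*10 + 1, so a_0 = 0.
  10 = 10*1 + 0, so a_1 = 10.
The remainder reaches 0 after 2 divisions, so the expansion has 2 partial quotients, read off in order.

[0; 10]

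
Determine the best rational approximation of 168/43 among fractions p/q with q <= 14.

Expand x = 168/43 as a continued fraction with the Euclidean algorithm:
  168 = 3*43 + 39, so a_0 = 3.
  43 = 1*39 + 4, so a_1 = 1.
  39 = 9*4 + 3, so a_2 = 9.
  4 = 1*3 + 1, so a_3 = 1.
  3 = 3*1 + 0, so a_4 = 3.
so x = [3; 1, 9, 1, 3].
Convergents (p_i = a_i*p_{i-1} + p_{i-2}, q_i = a_i*q_{i-1} + q_{i-2} with p_{-2}=0, p_{-1}=1, q_{-2}=1, q_{-1}=0), until the denominator exceeds 14:
  i=0: a_0=3, p_0 = 3*1 + 0 = 3, q_0 = 3*0 + 1 = 1.
  i=1: a_1=1, p_1 = 1*3 + 1 = 4, q_1 = 1*1 + 0 = 1.
  i=2: a_2=9, p_2 = 9*4 + 3 = 39, q_2 = 9*1 + 1 = 10.
  i=3: a_3=1, p_3 = 1*39 + 4 = 43, q_3 = 1*10 + 1 = 11.
  i=4: a_4=3, p_4 = 3*43 + 39 = 168, q_4 = 3*11 + 10 = 43.
q_4 = 43 > 14, so the last convergent with denominator <= 14 is p_3/q_3 = 43/11.
The closest fraction with denominator <= 14 is either p_3/q_3 or the intermediate fraction (k*p_3 + p_2)/(k*q_3 + q_2) with the largest k >= 1 whose denominator stays <= 14; these approach x as k grows, and every other convergent or intermediate fraction in range is farther away.
Largest k: floor((14 - q_2)/q_3) = floor((14 - 10)/11) = 0.
Since k = 0, no intermediate fraction beyond p_3/q_3 has denominator <= 14, so the convergent 43/11 is the closest (its error is |168*11 - 43*43|/(43*11) = 1/473).

43/11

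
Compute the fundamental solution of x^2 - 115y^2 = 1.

First expand sqrt(115) as a continued fraction. With x_i = (sqrt(115) + m_i)/d_i and (m_0, d_0) = (0, 1): a_0 = floor(sqrt(115)) = 10, since 10^2 = 100 <= 115 < 121 = 11^2.
Iterate m_{i+1} = d_i*a_i - m_i, d_{i+1} = (115 - m_{i+1}^2)/d_i, a_{i+1} = floor((a_0 + m_{i+1})/d_{i+1}):
  m_1 = 1*10 - 0 = 10, d_1 = (115 - 10^2)/1 = 15/1 = 15, a_1 = floor((10 + 10)/15) = 1.
  m_2 = 15*1 - 10 = 5, d_2 = (115 - 5^2)/15 = 90/15 = 6, a_2 = floor((10 + 5)/6) = 2.
  m_3 = 6*2 - 5 = 7, d_3 = (115 - 7^2)/6 = 66/6 = 11, a_3 = floor((10 + 7)/11) = 1.
  m_4 = 11*1 - 7 = 4, d_4 = (115 - 4^2)/11 = 99/11 = 9, a_4 = floor((10 + 4)/9) = 1.
  m_5 = 9*1 - 4 = 5, d_5 = (115 - 5^2)/9 = 90/9 = 10, a_5 = floor((10 + 5)/10) = 1.
  m_6 = 10*1 - 5 = 5, d_6 = (115 - 5^2)/10 = 90/10 = 9, a_6 = floor((10 + 5)/9) = 1.
  m_7 = 9*1 - 5 = 4, d_7 = (115 - 4^2)/9 = 99/9 = 11, a_7 = floor((10 + 4)/11) = 1.
  m_8 = 11*1 - 4 = 7, d_8 = (115 - 7^2)/11 = 66/11 = 6, a_8 = floor((10 + 7)/6) = 2.
  m_9 = 6*2 - 7 = 5, d_9 = (115 - 5^2)/6 = 90/6 = 15, a_9 = floor((10 + 5)/15) = 1.
  m_10 = 15*1 - 5 = 10, d_10 = (115 - 10^2)/15 = 15/15 = 1, a_10 = floor((10 + 10)/1) = 20.
  m_11 = 1*20 - 10 = 10, d_11 = (115 - 10^2)/1 = 15/1 = 15: (m_11, d_11) = (m_1, d_1) = (10, 15), so from here the quotients repeat a_1, ..., a_10; the period length is 10.
So sqrt(115) = [10; (1, 2, 1, 1, 1, 1, 1, 2, 1, 20)] with period length k = 10.
k is even, so the fundamental solution of x^2 - 115y^2 = 1 is (p_{k-1}, q_{k-1}) = (p_9, q_9); compute convergents through index 9.
Convergents (p_i = a_i*p_{i-1} + p_{i-2}, q_i = a_i*q_{i-1} + q_{i-2} with p_{-2}=0, p_{-1}=1, q_{-2}=1, q_{-1}=0):
  i=0: a_0=10, p_0 = 10*1 + 0 = 10, q_0 = 10*0 + 1 = 1.
  i=1: a_1=1, p_1 = 1*10 + 1 = 11, q_1 = 1*1 + 0 = 1.
  i=2: a_2=2, p_2 = 2*11 + 10 = 32, q_2 = 2*1 + 1 = 3.
  i=3: a_3=1, p_3 = 1*32 + 11 = 43, q_3 = 1*3 + 1 = 4.
  i=4: a_4=1, p_4 = 1*43 + 32 = 75, q_4 = 1*4 + 3 = 7.
  i=5: a_5=1, p_5 = 1*75 + 43 = 118, q_5 = 1*7 + 4 = 11.
  i=6: a_6=1, p_6 = 1*118 + 75 = 193, q_6 = 1*11 + 7 = 18.
  i=7: a_7=1, p_7 = 1*193 + 118 = 311, q_7 = 1*18 + 11 = 29.
  i=8: a_8=2, p_8 = 2*311 + 193 = 815, q_8 = 2*29 + 18 = 76.
  i=9: a_9=1, p_9 = 1*815 + 311 = 1126, q_9 = 1*76 + 29 = 105.
Check: 1126^2 - 115*105^2 = 1267876 - 1267875 = 1, so (x, y) = (1126, 105) solves the equation, and by the theorem it is the least positive solution.

(x, y) = (1126, 105)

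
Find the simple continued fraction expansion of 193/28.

Run the Euclidean algorithm on 193 and 28; the successive quotients are the partial quotients a_0, a_1, ... (each step inverts the fractional part left over by the previous one):
  193 = 6*28 + 25, so a_0 = 6.
  28 = 1*25 + 3, so a_1 = 1.
  25 = 8*3 + 1, so a_2 = 8.
  3 = 3*1 + 0, so a_3 = 3.
The remainder reaches 0 after 4 divisions, so the expansion has 4 partial quotients, read off in order.

[6; 1, 8, 3]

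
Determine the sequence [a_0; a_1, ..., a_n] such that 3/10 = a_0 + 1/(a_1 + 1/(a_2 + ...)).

Run the Euclidean algorithm on 3 and 10; the successive quotients are the partial quotients a_0, a_1, ... (each step inverts the fractional part left over by the previous one):
  3 = 0*10 + 3, so a_0 = 0.
  10 = 3*3 + 1, so a_1 = 3.
  3 = 3*1 + 0, so a_2 = 3.
The remainder reaches 0 after 3 divisions, so the expansion has 3 partial quotients, read off in order.

[0; 3, 3]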